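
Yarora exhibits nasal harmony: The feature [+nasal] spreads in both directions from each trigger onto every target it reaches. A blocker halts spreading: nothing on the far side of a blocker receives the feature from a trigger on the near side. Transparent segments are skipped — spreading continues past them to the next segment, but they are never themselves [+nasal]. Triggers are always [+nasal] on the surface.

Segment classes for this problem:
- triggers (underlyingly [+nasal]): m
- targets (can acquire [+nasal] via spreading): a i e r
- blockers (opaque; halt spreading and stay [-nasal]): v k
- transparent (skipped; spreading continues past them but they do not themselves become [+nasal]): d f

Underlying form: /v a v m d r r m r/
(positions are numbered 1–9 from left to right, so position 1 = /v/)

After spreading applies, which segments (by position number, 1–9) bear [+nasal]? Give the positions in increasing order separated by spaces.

From /m/ at 4 rightward: 5 /d/ transparent; 6 /r/ → [+nasal]; 7 /r/ → [+nasal]; 8 /m/ is itself a trigger — this domain ends here.
From /m/ at 4 leftward: 3 /v/ blocks.
From /m/ at 8 rightward: 9 /r/ → [+nasal]; word edge.
From /m/ at 8 leftward: 7 /r/ → [+nasal]; 6 /r/ → [+nasal]; 5 /d/ transparent; 4 /m/ is itself a trigger — this domain ends here.
Target with no active source: position 2 stays [-nasal].

4 6 7 8 9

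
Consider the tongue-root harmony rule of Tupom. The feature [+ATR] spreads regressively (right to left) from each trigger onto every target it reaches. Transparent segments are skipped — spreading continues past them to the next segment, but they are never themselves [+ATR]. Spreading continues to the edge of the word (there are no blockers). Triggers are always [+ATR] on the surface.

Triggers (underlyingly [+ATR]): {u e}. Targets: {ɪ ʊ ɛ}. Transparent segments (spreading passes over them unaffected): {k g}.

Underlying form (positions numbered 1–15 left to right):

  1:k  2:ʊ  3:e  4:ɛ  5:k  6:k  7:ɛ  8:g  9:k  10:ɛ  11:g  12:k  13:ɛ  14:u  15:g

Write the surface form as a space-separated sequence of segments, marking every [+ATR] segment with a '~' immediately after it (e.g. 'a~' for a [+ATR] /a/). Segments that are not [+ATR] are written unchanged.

From /e/ at 3 leftward: 2 /ʊ/ → [+ATR]; 1 /k/ transparent; word edge.
From /u/ at 14 leftward: 13 /ɛ/ → [+ATR]; 12 /k/ transparent; 11 /g/ transparent; 10 /ɛ/ → [+ATR]; 9 /k/ transparent; 8 /g/ transparent; 7 /ɛ/ → [+ATR]; 6 /k/ transparent; 5 /k/ transparent; 4 /ɛ/ → [+ATR]; 3 /e/ is itself a trigger — this domain ends here.
[+ATR] positions on the surface: 2 3 4 7 10 13 14.

k ʊ~ e~ ɛ~ k k ɛ~ g k ɛ~ g k ɛ~ u~ g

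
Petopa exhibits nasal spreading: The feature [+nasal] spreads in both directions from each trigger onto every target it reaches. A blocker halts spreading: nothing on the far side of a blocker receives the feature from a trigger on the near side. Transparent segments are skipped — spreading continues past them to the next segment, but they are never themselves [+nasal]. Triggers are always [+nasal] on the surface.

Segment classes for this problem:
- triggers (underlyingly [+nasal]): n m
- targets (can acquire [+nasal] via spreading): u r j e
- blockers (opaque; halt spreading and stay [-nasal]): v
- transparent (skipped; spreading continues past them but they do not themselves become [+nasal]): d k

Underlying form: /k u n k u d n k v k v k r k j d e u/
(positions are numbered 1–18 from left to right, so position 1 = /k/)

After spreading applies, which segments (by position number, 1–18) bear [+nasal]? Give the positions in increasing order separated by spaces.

2 3 5 7

From /n/ at 3 rightward: 4 /k/ transparent; 5 /u/ → [+nasal]; 6 /d/ transparent; 7 /n/ is itself a trigger — this domain ends here.
From /n/ at 3 leftward: 2 /u/ → [+nasal]; 1 /k/ transparent; word edge.
From /n/ at 7 rightward: 8 /k/ transparent; 9 /v/ blocks.
From /n/ at 7 leftward: 6 /d/ transparent; 5 /u/ → [+nasal]; 4 /k/ transparent; 3 /n/ is itself a trigger — this domain ends here.
Targets with no active source: positions 13 15 17 18 stay [-nasal].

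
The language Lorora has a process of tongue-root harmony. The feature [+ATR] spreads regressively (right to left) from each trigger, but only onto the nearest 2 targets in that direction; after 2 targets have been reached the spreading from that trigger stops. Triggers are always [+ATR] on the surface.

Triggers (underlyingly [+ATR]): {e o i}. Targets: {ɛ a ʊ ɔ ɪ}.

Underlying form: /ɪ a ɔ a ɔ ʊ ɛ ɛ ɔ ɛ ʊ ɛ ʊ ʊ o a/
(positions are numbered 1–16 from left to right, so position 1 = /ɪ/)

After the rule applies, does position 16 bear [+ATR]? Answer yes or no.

no

From /o/ at 15 leftward: 14 /ʊ/ → [+ATR]; 13 /ʊ/ → [+ATR]; bound reached.
Targets with no active source: positions 1 2 3 4 5 6 7 8 9 10 11 12 16 stay [-ATR].
[+ATR] positions on the surface: 13 14 15.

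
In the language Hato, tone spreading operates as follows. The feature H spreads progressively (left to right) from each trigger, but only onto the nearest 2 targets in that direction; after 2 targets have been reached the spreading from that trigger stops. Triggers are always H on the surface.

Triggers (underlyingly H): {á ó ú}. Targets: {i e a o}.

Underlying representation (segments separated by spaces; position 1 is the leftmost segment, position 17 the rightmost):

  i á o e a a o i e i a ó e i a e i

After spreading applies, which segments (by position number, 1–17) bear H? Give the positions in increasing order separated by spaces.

2 3 4 12 13 14

From /á/ at 2 rightward: 3 /o/ → H; 4 /e/ → H; bound reached.
From /ó/ at 12 rightward: 13 /e/ → H; 14 /i/ → H; bound reached.
Targets with no active source: positions 1 5 6 7 8 9 10 11 15 16 17 stay [-high tone].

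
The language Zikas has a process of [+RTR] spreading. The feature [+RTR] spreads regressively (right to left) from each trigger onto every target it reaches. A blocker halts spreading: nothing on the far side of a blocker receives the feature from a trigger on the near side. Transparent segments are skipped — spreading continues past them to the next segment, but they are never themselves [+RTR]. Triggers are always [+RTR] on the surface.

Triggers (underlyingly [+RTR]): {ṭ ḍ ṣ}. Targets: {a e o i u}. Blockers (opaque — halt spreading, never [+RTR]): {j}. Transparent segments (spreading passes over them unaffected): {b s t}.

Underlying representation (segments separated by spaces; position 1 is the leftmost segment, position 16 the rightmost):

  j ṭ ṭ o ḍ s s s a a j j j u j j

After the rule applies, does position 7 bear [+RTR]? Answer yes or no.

no

From /ṭ/ at 2 leftward: 1 /j/ blocks.
From /ṭ/ at 3 leftward: 2 /ṭ/ is itself a trigger — this domain ends here.
From /ḍ/ at 5 leftward: 4 /o/ → [+RTR]; 3 /ṭ/ is itself a trigger — this domain ends here.
Targets with no active source: positions 9 10 14 stay [-emphatic].
[+RTR] positions on the surface: 2 3 4 5.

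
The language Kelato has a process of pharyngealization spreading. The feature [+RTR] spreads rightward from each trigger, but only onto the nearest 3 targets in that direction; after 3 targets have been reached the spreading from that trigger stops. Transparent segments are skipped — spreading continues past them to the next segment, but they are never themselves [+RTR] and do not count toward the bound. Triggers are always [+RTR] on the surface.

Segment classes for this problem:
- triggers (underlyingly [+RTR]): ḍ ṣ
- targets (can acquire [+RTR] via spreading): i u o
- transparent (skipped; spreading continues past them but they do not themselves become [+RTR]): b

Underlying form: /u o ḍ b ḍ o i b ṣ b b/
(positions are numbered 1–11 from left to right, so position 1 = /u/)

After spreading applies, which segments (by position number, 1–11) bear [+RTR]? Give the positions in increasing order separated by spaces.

From /ḍ/ at 3 rightward: 4 /b/ transparent; 5 /ḍ/ is itself a trigger — this domain ends here.
From /ḍ/ at 5 rightward: 6 /o/ → [+RTR]; 7 /i/ → [+RTR]; 8 /b/ transparent; 9 /ṣ/ is itself a trigger — this domain ends here.
From /ṣ/ at 9 rightward: 10 /b/ transparent; 11 /b/ transparent; word edge.
Targets with no active source: positions 1 2 stay [-emphatic].

3 5 6 7 9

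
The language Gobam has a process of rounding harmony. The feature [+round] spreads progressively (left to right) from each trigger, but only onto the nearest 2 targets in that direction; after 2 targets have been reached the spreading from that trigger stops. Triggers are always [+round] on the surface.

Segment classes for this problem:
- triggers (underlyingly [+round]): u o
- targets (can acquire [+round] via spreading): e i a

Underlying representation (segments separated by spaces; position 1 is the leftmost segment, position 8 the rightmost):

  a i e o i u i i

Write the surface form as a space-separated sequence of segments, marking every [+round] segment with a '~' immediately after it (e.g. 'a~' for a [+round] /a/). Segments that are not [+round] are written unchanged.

a i e o~ i~ u~ i~ i~

From /o/ at 4 rightward: 5 /i/ → [+round]; 6 /u/ is itself a trigger — this domain ends here.
From /u/ at 6 rightward: 7 /i/ → [+round]; 8 /i/ → [+round]; bound reached.
Targets with no active source: positions 1 2 3 stay [-round].
[+round] positions on the surface: 4 5 6 7 8.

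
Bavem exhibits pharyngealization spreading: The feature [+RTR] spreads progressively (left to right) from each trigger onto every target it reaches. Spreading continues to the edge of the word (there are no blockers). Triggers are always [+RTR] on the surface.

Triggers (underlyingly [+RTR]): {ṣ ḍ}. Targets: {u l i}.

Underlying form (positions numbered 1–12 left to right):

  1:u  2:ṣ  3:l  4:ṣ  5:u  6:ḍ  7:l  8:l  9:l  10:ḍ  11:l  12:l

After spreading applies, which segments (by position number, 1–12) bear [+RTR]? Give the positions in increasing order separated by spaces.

2 3 4 5 6 7 8 9 10 11 12

From /ṣ/ at 2 rightward: 3 /l/ → [+RTR]; 4 /ṣ/ is itself a trigger — this domain ends here.
From /ṣ/ at 4 rightward: 5 /u/ → [+RTR]; 6 /ḍ/ is itself a trigger — this domain ends here.
From /ḍ/ at 6 rightward: 7 /l/ → [+RTR]; 8 /l/ → [+RTR]; 9 /l/ → [+RTR]; 10 /ḍ/ is itself a trigger — this domain ends here.
From /ḍ/ at 10 rightward: 11 /l/ → [+RTR]; 12 /l/ → [+RTR]; word edge.
Target with no active source: position 1 stays [-emphatic].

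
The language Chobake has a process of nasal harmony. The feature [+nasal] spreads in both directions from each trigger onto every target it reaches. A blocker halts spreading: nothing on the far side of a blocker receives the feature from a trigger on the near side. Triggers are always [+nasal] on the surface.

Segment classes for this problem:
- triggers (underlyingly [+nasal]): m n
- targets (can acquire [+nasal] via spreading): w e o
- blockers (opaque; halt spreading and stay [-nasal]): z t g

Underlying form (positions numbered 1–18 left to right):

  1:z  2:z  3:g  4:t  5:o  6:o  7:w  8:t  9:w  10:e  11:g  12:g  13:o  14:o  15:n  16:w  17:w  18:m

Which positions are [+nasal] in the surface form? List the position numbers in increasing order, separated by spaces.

13 14 15 16 17 18

From /n/ at 15 rightward: 16 /w/ → [+nasal]; 17 /w/ → [+nasal]; 18 /m/ is itself a trigger — this domain ends here.
From /n/ at 15 leftward: 14 /o/ → [+nasal]; 13 /o/ → [+nasal]; 12 /g/ blocks.
From /m/ at 18 rightward: word edge.
From /m/ at 18 leftward: 17 /w/ → [+nasal]; 16 /w/ → [+nasal]; 15 /n/ is itself a trigger — this domain ends here.
Targets with no active source: positions 5 6 7 9 10 stay [-nasal].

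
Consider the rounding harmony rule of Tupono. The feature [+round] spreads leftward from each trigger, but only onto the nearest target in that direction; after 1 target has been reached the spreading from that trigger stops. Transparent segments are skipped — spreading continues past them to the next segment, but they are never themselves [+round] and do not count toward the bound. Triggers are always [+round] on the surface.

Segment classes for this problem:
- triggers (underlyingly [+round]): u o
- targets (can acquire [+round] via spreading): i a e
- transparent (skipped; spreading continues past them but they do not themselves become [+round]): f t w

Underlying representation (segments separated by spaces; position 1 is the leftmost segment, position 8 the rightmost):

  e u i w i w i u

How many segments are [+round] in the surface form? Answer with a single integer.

From /u/ at 2 leftward: 1 /e/ → [+round]; bound reached.
From /u/ at 8 leftward: 7 /i/ → [+round]; bound reached.
Targets with no active source: positions 3 5 stay [-round].
[+round] positions on the surface: 1 2 7 8.

4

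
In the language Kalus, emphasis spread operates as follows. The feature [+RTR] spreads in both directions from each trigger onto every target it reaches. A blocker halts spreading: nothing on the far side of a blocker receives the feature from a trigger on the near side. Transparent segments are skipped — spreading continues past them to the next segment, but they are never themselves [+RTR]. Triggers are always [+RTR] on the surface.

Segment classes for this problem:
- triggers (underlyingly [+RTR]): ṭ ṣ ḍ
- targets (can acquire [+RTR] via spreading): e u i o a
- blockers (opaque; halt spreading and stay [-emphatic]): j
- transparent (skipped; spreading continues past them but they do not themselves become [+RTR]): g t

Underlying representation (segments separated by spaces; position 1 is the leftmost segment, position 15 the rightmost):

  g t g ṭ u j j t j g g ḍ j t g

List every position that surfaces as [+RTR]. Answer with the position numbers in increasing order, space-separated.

From /ṭ/ at 4 rightward: 5 /u/ → [+RTR]; 6 /j/ blocks.
From /ṭ/ at 4 leftward: 3 /g/ transparent; 2 /t/ transparent; 1 /g/ transparent; word edge.
From /ḍ/ at 12 rightward: 13 /j/ blocks.
From /ḍ/ at 12 leftward: 11 /g/ transparent; 10 /g/ transparent; 9 /j/ blocks.

4 5 12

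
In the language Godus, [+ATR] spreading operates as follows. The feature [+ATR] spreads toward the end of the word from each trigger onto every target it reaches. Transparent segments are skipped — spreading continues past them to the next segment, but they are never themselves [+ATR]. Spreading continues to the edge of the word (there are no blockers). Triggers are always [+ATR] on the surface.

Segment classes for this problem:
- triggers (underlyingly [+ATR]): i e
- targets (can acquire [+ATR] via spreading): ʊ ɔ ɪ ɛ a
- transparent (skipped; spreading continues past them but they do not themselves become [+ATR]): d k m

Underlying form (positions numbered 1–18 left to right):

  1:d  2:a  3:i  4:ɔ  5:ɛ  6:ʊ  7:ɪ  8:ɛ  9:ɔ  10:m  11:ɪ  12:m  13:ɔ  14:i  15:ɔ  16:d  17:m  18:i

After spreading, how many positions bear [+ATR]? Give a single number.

12

From /i/ at 3 rightward: 4 /ɔ/ → [+ATR]; 5 /ɛ/ → [+ATR]; 6 /ʊ/ → [+ATR]; 7 /ɪ/ → [+ATR]; 8 /ɛ/ → [+ATR]; 9 /ɔ/ → [+ATR]; 10 /m/ transparent; 11 /ɪ/ → [+ATR]; 12 /m/ transparent; 13 /ɔ/ → [+ATR]; 14 /i/ is itself a trigger — this domain ends here.
From /i/ at 14 rightward: 15 /ɔ/ → [+ATR]; 16 /d/ transparent; 17 /m/ transparent; 18 /i/ is itself a trigger — this domain ends here.
From /i/ at 18 rightward: word edge.
Target with no active source: position 2 stays [-ATR].
[+ATR] positions on the surface: 3 4 5 6 7 8 9 11 13 14 15 18.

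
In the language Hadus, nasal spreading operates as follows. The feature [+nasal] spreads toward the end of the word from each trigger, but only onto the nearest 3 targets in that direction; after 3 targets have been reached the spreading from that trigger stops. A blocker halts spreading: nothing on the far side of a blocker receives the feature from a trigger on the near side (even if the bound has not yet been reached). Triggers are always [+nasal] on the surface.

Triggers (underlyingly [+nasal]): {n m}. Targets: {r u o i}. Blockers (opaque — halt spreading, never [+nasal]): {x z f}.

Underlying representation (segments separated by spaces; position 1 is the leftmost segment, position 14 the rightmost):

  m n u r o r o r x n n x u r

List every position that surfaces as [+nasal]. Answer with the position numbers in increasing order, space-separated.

From /m/ at 1 rightward: 2 /n/ is itself a trigger — this domain ends here.
From /n/ at 2 rightward: 3 /u/ → [+nasal]; 4 /r/ → [+nasal]; 5 /o/ → [+nasal]; bound reached.
From /n/ at 10 rightward: 11 /n/ is itself a trigger — this domain ends here.
From /n/ at 11 rightward: 12 /x/ blocks.
Targets with no active source: positions 6 7 8 13 14 stay [-nasal].

1 2 3 4 5 10 11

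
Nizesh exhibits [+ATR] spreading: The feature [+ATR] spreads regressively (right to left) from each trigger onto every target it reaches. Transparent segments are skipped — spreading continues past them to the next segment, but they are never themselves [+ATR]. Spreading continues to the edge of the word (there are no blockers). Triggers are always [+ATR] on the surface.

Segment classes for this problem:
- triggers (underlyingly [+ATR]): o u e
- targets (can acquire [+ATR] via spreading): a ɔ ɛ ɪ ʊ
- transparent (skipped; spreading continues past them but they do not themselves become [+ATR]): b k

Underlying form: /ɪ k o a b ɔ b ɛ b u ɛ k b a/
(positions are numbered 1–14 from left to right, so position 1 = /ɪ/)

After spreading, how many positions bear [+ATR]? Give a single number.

From /o/ at 3 leftward: 2 /k/ transparent; 1 /ɪ/ → [+ATR]; word edge.
From /u/ at 10 leftward: 9 /b/ transparent; 8 /ɛ/ → [+ATR]; 7 /b/ transparent; 6 /ɔ/ → [+ATR]; 5 /b/ transparent; 4 /a/ → [+ATR]; 3 /o/ is itself a trigger — this domain ends here.
Targets with no active source: positions 11 14 stay [-ATR].
[+ATR] positions on the surface: 1 3 4 6 8 10.

6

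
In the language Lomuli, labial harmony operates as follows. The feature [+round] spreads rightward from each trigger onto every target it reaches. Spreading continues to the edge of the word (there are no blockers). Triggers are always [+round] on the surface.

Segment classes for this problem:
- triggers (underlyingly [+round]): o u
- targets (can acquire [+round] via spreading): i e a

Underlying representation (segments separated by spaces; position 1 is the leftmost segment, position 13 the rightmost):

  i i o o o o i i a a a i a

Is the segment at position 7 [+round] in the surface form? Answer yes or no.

From /o/ at 3 rightward: 4 /o/ is itself a trigger — this domain ends here.
From /o/ at 4 rightward: 5 /o/ is itself a trigger — this domain ends here.
From /o/ at 5 rightward: 6 /o/ is itself a trigger — this domain ends here.
From /o/ at 6 rightward: 7 /i/ → [+round]; 8 /i/ → [+round]; 9 /a/ → [+round]; 10 /a/ → [+round]; 11 /a/ → [+round]; 12 /i/ → [+round]; 13 /a/ → [+round]; word edge.
Targets with no active source: positions 1 2 stay [-round].
[+round] positions on the surface: 3 4 5 6 7 8 9 10 11 12 13.

yes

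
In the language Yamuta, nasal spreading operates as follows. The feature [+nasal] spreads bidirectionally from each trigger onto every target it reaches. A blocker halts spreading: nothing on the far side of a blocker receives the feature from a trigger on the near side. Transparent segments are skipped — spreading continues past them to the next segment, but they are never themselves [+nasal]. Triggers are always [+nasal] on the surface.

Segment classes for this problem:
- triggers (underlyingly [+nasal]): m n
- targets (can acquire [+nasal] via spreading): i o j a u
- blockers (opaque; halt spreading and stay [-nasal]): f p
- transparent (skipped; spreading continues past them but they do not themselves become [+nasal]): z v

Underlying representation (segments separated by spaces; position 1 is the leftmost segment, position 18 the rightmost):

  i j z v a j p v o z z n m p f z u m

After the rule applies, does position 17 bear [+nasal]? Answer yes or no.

From /n/ at 12 rightward: 13 /m/ is itself a trigger — this domain ends here.
From /n/ at 12 leftward: 11 /z/ transparent; 10 /z/ transparent; 9 /o/ → [+nasal]; 8 /v/ transparent; 7 /p/ blocks.
From /m/ at 13 rightward: 14 /p/ blocks.
From /m/ at 13 leftward: 12 /n/ is itself a trigger — this domain ends here.
From /m/ at 18 rightward: word edge.
From /m/ at 18 leftward: 17 /u/ → [+nasal]; 16 /z/ transparent; 15 /f/ blocks.
Targets with no active source: positions 1 2 5 6 stay [-nasal].
[+nasal] positions on the surface: 9 12 13 17 18.

yes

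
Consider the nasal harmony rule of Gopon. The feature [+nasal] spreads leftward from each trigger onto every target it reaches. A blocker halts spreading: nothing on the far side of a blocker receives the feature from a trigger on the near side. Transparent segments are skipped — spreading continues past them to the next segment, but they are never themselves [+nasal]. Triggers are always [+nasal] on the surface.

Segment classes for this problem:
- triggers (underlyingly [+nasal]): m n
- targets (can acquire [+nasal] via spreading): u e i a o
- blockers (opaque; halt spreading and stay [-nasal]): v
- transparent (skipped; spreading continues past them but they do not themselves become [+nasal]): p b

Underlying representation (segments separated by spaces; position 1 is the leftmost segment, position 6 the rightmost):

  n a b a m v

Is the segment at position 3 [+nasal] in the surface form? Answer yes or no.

From /n/ at 1 leftward: word edge.
From /m/ at 5 leftward: 4 /a/ → [+nasal]; 3 /b/ transparent; 2 /a/ → [+nasal]; 1 /n/ is itself a trigger — this domain ends here.
[+nasal] positions on the surface: 1 2 4 5.

no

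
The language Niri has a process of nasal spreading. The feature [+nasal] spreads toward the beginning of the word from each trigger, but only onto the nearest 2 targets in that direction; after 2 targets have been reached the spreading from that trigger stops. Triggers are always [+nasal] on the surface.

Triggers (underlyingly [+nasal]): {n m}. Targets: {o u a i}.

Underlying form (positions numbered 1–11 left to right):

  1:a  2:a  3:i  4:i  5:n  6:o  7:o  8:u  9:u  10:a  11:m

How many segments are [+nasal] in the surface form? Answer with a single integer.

From /n/ at 5 leftward: 4 /i/ → [+nasal]; 3 /i/ → [+nasal]; bound reached.
From /m/ at 11 leftward: 10 /a/ → [+nasal]; 9 /u/ → [+nasal]; bound reached.
Targets with no active source: positions 1 2 6 7 8 stay [-nasal].
[+nasal] positions on the surface: 3 4 5 9 10 11.

6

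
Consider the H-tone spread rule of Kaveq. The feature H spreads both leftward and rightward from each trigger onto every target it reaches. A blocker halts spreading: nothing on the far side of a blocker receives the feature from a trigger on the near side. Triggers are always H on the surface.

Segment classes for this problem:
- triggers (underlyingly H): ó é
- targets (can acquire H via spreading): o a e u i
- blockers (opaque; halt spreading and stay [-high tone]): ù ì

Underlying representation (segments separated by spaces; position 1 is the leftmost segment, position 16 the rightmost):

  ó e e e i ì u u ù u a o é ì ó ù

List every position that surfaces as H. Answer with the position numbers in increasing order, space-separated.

From /ó/ at 1 rightward: 2 /e/ → H; 3 /e/ → H; 4 /e/ → H; 5 /i/ → H; 6 /ì/ blocks.
From /ó/ at 1 leftward: word edge.
From /é/ at 13 rightward: 14 /ì/ blocks.
From /é/ at 13 leftward: 12 /o/ → H; 11 /a/ → H; 10 /u/ → H; 9 /ù/ blocks.
From /ó/ at 15 rightward: 16 /ù/ blocks.
From /ó/ at 15 leftward: 14 /ì/ blocks.
Targets with no active source: positions 7 8 stay [-high tone].

1 2 3 4 5 10 11 12 13 15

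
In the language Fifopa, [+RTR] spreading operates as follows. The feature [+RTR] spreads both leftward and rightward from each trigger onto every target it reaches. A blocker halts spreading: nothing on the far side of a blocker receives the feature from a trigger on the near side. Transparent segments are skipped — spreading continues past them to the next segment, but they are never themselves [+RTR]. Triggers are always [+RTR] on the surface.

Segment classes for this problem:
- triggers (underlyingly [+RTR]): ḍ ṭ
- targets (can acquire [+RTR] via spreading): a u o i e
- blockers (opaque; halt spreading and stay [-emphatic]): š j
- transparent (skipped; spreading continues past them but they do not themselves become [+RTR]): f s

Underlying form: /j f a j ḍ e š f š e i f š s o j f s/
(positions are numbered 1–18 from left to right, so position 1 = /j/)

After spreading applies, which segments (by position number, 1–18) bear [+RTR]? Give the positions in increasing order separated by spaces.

5 6

From /ḍ/ at 5 rightward: 6 /e/ → [+RTR]; 7 /š/ blocks.
From /ḍ/ at 5 leftward: 4 /j/ blocks.
Targets with no active source: positions 3 10 11 15 stay [-emphatic].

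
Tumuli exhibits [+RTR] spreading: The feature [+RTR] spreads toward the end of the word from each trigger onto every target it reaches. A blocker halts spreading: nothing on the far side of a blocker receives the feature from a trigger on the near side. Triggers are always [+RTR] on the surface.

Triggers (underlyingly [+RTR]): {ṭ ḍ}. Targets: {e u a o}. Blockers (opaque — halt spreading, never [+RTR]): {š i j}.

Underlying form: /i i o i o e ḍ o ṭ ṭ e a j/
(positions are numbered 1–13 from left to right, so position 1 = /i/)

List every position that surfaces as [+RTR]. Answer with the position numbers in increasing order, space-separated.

7 8 9 10 11 12

From /ḍ/ at 7 rightward: 8 /o/ → [+RTR]; 9 /ṭ/ is itself a trigger — this domain ends here.
From /ṭ/ at 9 rightward: 10 /ṭ/ is itself a trigger — this domain ends here.
From /ṭ/ at 10 rightward: 11 /e/ → [+RTR]; 12 /a/ → [+RTR]; 13 /j/ blocks.
Targets with no active source: positions 3 5 6 stay [-emphatic].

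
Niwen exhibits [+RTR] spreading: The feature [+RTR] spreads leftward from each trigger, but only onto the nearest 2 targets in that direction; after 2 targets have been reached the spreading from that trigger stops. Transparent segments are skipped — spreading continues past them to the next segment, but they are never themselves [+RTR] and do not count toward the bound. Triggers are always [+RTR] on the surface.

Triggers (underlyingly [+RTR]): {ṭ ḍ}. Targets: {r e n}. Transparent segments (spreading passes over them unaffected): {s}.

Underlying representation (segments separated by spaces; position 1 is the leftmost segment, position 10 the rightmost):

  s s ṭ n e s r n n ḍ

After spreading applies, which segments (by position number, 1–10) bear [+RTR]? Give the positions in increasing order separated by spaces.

3 8 9 10

From /ṭ/ at 3 leftward: 2 /s/ transparent; 1 /s/ transparent; word edge.
From /ḍ/ at 10 leftward: 9 /n/ → [+RTR]; 8 /n/ → [+RTR]; bound reached.
Targets with no active source: positions 4 5 7 stay [-emphatic].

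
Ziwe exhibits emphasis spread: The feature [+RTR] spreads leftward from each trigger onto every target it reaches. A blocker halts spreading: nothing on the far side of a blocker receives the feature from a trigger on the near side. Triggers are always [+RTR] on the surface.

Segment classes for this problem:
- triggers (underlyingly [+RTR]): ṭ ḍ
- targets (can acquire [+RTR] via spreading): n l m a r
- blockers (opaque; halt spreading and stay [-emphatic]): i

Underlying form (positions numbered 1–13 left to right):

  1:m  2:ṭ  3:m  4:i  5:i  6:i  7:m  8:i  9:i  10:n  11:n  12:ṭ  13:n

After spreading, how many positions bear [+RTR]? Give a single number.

From /ṭ/ at 2 leftward: 1 /m/ → [+RTR]; word edge.
From /ṭ/ at 12 leftward: 11 /n/ → [+RTR]; 10 /n/ → [+RTR]; 9 /i/ blocks.
Targets with no active source: positions 3 7 13 stay [-emphatic].
[+RTR] positions on the surface: 1 2 10 11 12.

5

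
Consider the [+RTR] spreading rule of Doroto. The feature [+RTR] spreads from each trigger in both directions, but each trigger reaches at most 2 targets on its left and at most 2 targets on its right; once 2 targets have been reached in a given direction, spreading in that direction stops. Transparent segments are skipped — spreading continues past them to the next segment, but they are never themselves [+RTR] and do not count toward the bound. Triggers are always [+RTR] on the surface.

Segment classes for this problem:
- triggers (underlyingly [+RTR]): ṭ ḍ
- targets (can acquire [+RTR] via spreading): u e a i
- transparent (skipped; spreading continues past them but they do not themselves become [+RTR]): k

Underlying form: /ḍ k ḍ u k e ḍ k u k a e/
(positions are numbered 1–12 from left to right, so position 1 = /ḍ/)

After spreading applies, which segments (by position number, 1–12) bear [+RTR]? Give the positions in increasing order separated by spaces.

1 3 4 6 7 9 11

From /ḍ/ at 1 rightward: 2 /k/ transparent; 3 /ḍ/ is itself a trigger — this domain ends here.
From /ḍ/ at 1 leftward: word edge.
From /ḍ/ at 3 rightward: 4 /u/ → [+RTR]; 5 /k/ transparent; 6 /e/ → [+RTR]; bound reached.
From /ḍ/ at 3 leftward: 2 /k/ transparent; 1 /ḍ/ is itself a trigger — this domain ends here.
From /ḍ/ at 7 rightward: 8 /k/ transparent; 9 /u/ → [+RTR]; 10 /k/ transparent; 11 /a/ → [+RTR]; bound reached.
From /ḍ/ at 7 leftward: 6 /e/ → [+RTR]; 5 /k/ transparent; 4 /u/ → [+RTR]; bound reached.
Target with no active source: position 12 stays [-emphatic].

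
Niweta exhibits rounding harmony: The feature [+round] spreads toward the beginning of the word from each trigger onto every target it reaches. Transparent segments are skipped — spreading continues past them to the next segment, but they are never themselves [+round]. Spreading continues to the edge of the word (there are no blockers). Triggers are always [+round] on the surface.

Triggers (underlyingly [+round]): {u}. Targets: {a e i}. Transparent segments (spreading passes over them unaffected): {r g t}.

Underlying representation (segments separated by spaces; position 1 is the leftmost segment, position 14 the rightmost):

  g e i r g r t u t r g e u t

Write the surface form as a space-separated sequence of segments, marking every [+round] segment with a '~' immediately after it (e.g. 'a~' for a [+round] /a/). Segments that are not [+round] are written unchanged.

From /u/ at 8 leftward: 7 /t/ transparent; 6 /r/ transparent; 5 /g/ transparent; 4 /r/ transparent; 3 /i/ → [+round]; 2 /e/ → [+round]; 1 /g/ transparent; word edge.
From /u/ at 13 leftward: 12 /e/ → [+round]; 11 /g/ transparent; 10 /r/ transparent; 9 /t/ transparent; 8 /u/ is itself a trigger — this domain ends here.
[+round] positions on the surface: 2 3 8 12 13.

g e~ i~ r g r t u~ t r g e~ u~ t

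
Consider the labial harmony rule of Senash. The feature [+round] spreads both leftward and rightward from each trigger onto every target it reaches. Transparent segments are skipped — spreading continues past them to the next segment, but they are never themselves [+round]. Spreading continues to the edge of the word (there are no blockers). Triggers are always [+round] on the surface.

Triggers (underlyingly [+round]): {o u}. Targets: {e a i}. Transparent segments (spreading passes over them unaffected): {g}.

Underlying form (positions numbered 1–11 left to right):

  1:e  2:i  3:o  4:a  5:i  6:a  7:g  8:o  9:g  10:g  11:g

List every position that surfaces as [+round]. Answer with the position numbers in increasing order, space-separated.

1 2 3 4 5 6 8

From /o/ at 3 rightward: 4 /a/ → [+round]; 5 /i/ → [+round]; 6 /a/ → [+round]; 7 /g/ transparent; 8 /o/ is itself a trigger — this domain ends here.
From /o/ at 3 leftward: 2 /i/ → [+round]; 1 /e/ → [+round]; word edge.
From /o/ at 8 rightward: 9 /g/ transparent; 10 /g/ transparent; 11 /g/ transparent; word edge.
From /o/ at 8 leftward: 7 /g/ transparent; 6 /a/ → [+round]; 5 /i/ → [+round]; 4 /a/ → [+round]; 3 /o/ is itself a trigger — this domain ends here.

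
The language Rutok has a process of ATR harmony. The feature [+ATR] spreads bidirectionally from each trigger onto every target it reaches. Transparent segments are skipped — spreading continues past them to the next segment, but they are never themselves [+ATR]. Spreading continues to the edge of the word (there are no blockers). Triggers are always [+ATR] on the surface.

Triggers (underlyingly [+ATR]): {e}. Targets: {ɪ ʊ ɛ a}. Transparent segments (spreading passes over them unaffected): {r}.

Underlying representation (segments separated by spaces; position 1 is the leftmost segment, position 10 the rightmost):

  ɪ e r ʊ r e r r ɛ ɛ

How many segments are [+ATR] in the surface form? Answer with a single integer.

From /e/ at 2 rightward: 3 /r/ transparent; 4 /ʊ/ → [+ATR]; 5 /r/ transparent; 6 /e/ is itself a trigger — this domain ends here.
From /e/ at 2 leftward: 1 /ɪ/ → [+ATR]; word edge.
From /e/ at 6 rightward: 7 /r/ transparent; 8 /r/ transparent; 9 /ɛ/ → [+ATR]; 10 /ɛ/ → [+ATR]; word edge.
From /e/ at 6 leftward: 5 /r/ transparent; 4 /ʊ/ → [+ATR]; 3 /r/ transparent; 2 /e/ is itself a trigger — this domain ends here.
[+ATR] positions on the surface: 1 2 4 6 9 10.

6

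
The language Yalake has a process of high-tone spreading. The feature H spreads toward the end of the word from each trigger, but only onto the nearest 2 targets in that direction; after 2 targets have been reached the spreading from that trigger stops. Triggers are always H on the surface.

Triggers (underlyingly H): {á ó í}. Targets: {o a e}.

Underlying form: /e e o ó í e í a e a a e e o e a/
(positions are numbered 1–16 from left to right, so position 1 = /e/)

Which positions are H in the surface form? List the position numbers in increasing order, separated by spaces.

From /ó/ at 4 rightward: 5 /í/ is itself a trigger — this domain ends here.
From /í/ at 5 rightward: 6 /e/ → H; 7 /í/ is itself a trigger — this domain ends here.
From /í/ at 7 rightward: 8 /a/ → H; 9 /e/ → H; bound reached.
Targets with no active source: positions 1 2 3 10 11 12 13 14 15 16 stay [-high tone].

4 5 6 7 8 9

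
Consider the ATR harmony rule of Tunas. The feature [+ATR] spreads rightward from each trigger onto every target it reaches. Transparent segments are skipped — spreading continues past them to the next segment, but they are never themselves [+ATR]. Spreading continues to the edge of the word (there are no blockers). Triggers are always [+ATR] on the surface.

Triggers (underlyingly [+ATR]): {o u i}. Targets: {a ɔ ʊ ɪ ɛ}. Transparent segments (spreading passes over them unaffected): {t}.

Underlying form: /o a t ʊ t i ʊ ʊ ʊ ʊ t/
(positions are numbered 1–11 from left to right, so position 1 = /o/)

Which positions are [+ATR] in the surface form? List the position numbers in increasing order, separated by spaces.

1 2 4 6 7 8 9 10

From /o/ at 1 rightward: 2 /a/ → [+ATR]; 3 /t/ transparent; 4 /ʊ/ → [+ATR]; 5 /t/ transparent; 6 /i/ is itself a trigger — this domain ends here.
From /i/ at 6 rightward: 7 /ʊ/ → [+ATR]; 8 /ʊ/ → [+ATR]; 9 /ʊ/ → [+ATR]; 10 /ʊ/ → [+ATR]; 11 /t/ transparent; word edge.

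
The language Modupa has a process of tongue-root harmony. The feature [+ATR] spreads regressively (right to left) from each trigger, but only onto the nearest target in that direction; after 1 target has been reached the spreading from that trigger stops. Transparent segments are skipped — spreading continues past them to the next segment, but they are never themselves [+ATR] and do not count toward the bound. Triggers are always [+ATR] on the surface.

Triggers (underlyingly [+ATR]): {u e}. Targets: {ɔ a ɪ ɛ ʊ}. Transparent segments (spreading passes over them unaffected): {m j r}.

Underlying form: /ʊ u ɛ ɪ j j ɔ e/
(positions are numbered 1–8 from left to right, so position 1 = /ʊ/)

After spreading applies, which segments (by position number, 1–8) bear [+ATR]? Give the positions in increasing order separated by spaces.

1 2 7 8

From /u/ at 2 leftward: 1 /ʊ/ → [+ATR]; bound reached.
From /e/ at 8 leftward: 7 /ɔ/ → [+ATR]; bound reached.
Targets with no active source: positions 3 4 stay [-ATR].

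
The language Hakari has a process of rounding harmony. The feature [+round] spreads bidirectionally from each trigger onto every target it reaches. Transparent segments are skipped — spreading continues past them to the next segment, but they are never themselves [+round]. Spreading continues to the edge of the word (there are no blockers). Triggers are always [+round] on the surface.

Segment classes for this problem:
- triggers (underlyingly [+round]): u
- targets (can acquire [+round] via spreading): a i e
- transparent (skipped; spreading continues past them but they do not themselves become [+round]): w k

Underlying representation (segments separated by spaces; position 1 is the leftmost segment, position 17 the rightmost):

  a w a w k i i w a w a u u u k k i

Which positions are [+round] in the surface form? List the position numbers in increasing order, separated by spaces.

1 3 6 7 9 11 12 13 14 17

From /u/ at 12 rightward: 13 /u/ is itself a trigger — this domain ends here.
From /u/ at 12 leftward: 11 /a/ → [+round]; 10 /w/ transparent; 9 /a/ → [+round]; 8 /w/ transparent; 7 /i/ → [+round]; 6 /i/ → [+round]; 5 /k/ transparent; 4 /w/ transparent; 3 /a/ → [+round]; 2 /w/ transparent; 1 /a/ → [+round]; word edge.
From /u/ at 13 rightward: 14 /u/ is itself a trigger — this domain ends here.
From /u/ at 13 leftward: 12 /u/ is itself a trigger — this domain ends here.
From /u/ at 14 rightward: 15 /k/ transparent; 16 /k/ transparent; 17 /i/ → [+round]; word edge.
From /u/ at 14 leftward: 13 /u/ is itself a trigger — this domain ends here.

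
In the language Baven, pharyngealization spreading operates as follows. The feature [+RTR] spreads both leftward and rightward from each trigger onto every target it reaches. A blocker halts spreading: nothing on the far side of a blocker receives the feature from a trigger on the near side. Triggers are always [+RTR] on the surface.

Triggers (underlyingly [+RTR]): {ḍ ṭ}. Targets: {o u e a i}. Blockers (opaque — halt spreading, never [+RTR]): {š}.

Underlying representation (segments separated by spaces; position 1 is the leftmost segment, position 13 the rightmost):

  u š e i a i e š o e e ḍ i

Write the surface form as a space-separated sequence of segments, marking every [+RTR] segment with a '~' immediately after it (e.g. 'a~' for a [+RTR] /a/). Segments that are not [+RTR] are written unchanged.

From /ḍ/ at 12 rightward: 13 /i/ → [+RTR]; word edge.
From /ḍ/ at 12 leftward: 11 /e/ → [+RTR]; 10 /e/ → [+RTR]; 9 /o/ → [+RTR]; 8 /š/ blocks.
Targets with no active source: positions 1 3 4 5 6 7 stay [-emphatic].
[+RTR] positions on the surface: 9 10 11 12 13.

u š e i a i e š o~ e~ e~ ḍ~ i~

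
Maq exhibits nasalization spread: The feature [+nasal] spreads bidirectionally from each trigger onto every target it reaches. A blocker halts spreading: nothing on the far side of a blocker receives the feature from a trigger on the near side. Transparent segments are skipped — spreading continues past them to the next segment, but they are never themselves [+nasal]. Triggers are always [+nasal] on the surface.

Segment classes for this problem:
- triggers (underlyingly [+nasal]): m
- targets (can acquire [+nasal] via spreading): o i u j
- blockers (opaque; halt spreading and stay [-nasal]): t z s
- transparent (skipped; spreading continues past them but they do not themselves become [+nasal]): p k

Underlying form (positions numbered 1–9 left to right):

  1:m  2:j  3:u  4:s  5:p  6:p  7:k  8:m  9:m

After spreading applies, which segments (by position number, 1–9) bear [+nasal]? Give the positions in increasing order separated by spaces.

From /m/ at 1 rightward: 2 /j/ → [+nasal]; 3 /u/ → [+nasal]; 4 /s/ blocks.
From /m/ at 1 leftward: word edge.
From /m/ at 8 rightward: 9 /m/ is itself a trigger — this domain ends here.
From /m/ at 8 leftward: 7 /k/ transparent; 6 /p/ transparent; 5 /p/ transparent; 4 /s/ blocks.
From /m/ at 9 rightward: word edge.
From /m/ at 9 leftward: 8 /m/ is itself a trigger — this domain ends here.

1 2 3 8 9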